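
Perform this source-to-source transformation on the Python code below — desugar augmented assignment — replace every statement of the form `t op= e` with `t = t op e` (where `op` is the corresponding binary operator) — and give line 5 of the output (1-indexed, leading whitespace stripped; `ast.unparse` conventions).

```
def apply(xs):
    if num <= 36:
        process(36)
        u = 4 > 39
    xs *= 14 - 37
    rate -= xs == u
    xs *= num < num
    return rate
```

Transformed code:
def apply(xs):
    if num <= 36:
        process(36)
        u = 4 > 39
    xs = xs * (14 - 37)
    rate = rate - (xs == u)
    xs = xs * (num < num)
    return rate

xs = xs * (14 - 37)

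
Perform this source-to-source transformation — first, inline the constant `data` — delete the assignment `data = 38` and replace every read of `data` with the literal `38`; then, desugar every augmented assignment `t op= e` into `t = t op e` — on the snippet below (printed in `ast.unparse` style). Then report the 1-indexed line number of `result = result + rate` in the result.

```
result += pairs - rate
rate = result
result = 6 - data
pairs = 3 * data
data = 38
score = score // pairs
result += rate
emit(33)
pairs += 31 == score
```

Transformed code:
result = result + (pairs - rate)
rate = result
result = 6 - 38
pairs = 3 * 38
score = score // pairs
result = result + rate
emit(33)
pairs = pairs + (31 == score)

6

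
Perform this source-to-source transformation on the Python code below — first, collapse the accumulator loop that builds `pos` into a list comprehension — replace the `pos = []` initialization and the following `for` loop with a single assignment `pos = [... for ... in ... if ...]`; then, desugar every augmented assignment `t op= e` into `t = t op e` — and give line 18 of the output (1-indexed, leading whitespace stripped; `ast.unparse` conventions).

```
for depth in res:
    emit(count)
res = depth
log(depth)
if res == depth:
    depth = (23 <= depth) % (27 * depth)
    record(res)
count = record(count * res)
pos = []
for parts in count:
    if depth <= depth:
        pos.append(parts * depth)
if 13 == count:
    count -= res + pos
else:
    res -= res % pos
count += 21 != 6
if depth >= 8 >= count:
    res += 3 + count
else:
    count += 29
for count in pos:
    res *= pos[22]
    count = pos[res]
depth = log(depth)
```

Transformed code:
for depth in res:
    emit(count)
res = depth
log(depth)
if res == depth:
    depth = (23 <= depth) % (27 * depth)
    record(res)
count = record(count * res)
pos = [parts * depth for parts in count if depth <= depth]
if 13 == count:
    count = count - (res + pos)
else:
    res = res - res % pos
count = count + (21 != 6)
if depth >= 8 >= count:
    res = res + (3 + count)
else:
    count = count + 29
for count in pos:
    res = res * pos[22]
    count = pos[res]
depth = log(depth)

count = count + 29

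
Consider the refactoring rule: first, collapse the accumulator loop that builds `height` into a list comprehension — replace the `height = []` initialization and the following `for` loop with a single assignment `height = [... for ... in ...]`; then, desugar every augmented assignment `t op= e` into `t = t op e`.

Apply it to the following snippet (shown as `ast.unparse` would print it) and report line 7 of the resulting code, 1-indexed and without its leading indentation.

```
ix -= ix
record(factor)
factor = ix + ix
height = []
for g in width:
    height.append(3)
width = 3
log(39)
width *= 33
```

Transformed code:
ix = ix - ix
record(factor)
factor = ix + ix
height = [3 for g in width]
width = 3
log(39)
width = width * 33

width = width * 33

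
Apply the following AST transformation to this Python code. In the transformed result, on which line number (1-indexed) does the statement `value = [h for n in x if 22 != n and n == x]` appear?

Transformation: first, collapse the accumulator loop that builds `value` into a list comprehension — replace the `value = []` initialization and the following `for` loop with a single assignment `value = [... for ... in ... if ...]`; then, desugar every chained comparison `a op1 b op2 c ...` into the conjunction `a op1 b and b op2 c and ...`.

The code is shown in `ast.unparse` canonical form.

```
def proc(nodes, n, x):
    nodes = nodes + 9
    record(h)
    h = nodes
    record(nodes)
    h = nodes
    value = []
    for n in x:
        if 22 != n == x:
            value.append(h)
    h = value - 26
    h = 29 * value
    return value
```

Transformed code:
def proc(nodes, n, x):
    nodes = nodes + 9
    record(h)
    h = nodes
    record(nodes)
    h = nodes
    value = [h for n in x if 22 != n and n == x]
    h = value - 26
    h = 29 * value
    return value

7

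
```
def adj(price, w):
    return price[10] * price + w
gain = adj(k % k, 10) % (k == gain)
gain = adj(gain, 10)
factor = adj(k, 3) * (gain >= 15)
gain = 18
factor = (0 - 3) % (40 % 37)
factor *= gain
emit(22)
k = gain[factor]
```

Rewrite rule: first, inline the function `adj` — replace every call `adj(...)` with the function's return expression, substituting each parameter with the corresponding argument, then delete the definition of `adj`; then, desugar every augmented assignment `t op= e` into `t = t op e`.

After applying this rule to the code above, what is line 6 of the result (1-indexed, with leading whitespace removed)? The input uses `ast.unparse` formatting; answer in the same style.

factor = factor * gain

Transformed code:
gain = ((k % k)[10] * (k % k) + 10) % (k == gain)
gain = gain[10] * gain + 10
factor = (k[10] * k + 3) * (gain >= 15)
gain = 18
factor = (0 - 3) % (40 % 37)
factor = factor * gain
emit(22)
k = gain[factor]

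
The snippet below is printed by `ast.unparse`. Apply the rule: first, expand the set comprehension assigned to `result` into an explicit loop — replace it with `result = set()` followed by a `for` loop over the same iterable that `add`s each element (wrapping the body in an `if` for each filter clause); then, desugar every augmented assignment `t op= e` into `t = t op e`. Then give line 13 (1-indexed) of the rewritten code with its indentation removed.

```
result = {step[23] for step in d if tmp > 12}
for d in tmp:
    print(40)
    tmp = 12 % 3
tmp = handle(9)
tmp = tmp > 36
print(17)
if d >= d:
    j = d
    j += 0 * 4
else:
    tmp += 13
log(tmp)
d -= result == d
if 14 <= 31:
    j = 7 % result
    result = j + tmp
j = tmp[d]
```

j = j + 0 * 4

Transformed code:
result = set()
for step in d:
    if tmp > 12:
        result.add(step[23])
for d in tmp:
    print(40)
    tmp = 12 % 3
tmp = handle(9)
tmp = tmp > 36
print(17)
if d >= d:
    j = d
    j = j + 0 * 4
else:
    tmp = tmp + 13
log(tmp)
d = d - (result == d)
if 14 <= 31:
    j = 7 % result
    result = j + tmp
j = tmp[d]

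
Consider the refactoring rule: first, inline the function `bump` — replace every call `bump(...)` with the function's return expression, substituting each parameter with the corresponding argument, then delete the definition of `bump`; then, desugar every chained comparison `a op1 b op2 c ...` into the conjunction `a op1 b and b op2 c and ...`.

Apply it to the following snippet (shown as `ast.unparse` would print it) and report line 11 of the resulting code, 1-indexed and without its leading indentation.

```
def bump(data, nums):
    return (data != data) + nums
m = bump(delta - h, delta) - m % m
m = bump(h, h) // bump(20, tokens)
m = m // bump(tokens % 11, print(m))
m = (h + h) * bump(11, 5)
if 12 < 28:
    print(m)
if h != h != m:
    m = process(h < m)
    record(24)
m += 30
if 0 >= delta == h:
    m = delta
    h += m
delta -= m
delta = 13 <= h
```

Transformed code:
m = (delta - h != delta - h) + delta - m % m
m = ((h != h) + h) // ((20 != 20) + tokens)
m = m // ((tokens % 11 != tokens % 11) + print(m))
m = (h + h) * ((11 != 11) + 5)
if 12 < 28:
    print(m)
if h != h and h != m:
    m = process(h < m)
    record(24)
m += 30
if 0 >= delta and delta == h:
    m = delta
    h += m
delta -= m
delta = 13 <= h

if 0 >= delta and delta == h:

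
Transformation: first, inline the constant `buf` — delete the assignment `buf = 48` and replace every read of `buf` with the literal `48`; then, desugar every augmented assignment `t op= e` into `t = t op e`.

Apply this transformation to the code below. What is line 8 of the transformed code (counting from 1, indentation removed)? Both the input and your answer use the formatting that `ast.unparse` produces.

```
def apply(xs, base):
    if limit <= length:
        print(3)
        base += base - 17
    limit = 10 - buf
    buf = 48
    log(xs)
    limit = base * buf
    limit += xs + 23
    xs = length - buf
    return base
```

limit = limit + (xs + 23)

Transformed code:
def apply(xs, base):
    if limit <= length:
        print(3)
        base = base + (base - 17)
    limit = 10 - 48
    log(xs)
    limit = base * 48
    limit = limit + (xs + 23)
    xs = length - 48
    return base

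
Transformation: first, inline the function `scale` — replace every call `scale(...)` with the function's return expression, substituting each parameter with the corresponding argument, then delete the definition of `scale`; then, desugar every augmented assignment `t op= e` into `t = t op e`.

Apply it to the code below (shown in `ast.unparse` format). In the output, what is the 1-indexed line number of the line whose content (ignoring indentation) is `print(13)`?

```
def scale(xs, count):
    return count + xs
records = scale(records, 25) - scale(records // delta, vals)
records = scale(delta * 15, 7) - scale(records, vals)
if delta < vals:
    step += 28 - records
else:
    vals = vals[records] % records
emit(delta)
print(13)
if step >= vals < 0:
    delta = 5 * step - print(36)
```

Transformed code:
records = 25 + records - (vals + records // delta)
records = 7 + delta * 15 - (vals + records)
if delta < vals:
    step = step + (28 - records)
else:
    vals = vals[records] % records
emit(delta)
print(13)
if step >= vals < 0:
    delta = 5 * step - print(36)

8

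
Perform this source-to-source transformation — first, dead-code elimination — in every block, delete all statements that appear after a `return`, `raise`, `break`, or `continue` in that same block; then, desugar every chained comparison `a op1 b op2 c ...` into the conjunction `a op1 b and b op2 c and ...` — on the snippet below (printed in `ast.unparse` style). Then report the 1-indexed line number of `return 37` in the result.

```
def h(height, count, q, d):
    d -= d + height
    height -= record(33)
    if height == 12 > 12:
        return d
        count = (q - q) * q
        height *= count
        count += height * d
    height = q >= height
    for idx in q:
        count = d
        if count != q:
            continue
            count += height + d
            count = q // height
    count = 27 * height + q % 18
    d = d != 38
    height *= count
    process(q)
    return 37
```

15

Transformed code:
def h(height, count, q, d):
    d -= d + height
    height -= record(33)
    if height == 12 and 12 > 12:
        return d
    height = q >= height
    for idx in q:
        count = d
        if count != q:
            continue
    count = 27 * height + q % 18
    d = d != 38
    height *= count
    process(q)
    return 37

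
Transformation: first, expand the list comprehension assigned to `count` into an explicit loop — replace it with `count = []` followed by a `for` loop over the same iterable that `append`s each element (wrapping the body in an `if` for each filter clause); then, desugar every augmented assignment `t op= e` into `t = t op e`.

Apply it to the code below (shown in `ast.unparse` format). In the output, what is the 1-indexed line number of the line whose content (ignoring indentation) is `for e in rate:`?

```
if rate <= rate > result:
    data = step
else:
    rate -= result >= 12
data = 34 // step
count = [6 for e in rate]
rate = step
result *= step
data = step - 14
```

Transformed code:
if rate <= rate > result:
    data = step
else:
    rate = rate - (result >= 12)
data = 34 // step
count = []
for e in rate:
    count.append(6)
rate = step
result = result * step
data = step - 14

7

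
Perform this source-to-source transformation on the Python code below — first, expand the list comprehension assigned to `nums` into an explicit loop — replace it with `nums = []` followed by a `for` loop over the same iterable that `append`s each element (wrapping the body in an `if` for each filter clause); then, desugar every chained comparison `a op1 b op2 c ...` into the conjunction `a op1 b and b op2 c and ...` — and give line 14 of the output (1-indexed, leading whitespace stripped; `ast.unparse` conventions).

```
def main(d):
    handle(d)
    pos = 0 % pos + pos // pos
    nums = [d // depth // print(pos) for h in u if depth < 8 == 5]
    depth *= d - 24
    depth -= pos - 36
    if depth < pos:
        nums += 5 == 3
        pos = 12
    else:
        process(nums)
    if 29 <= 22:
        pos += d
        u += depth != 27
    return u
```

Transformed code:
def main(d):
    handle(d)
    pos = 0 % pos + pos // pos
    nums = []
    for h in u:
        if depth < 8 and 8 == 5:
            nums.append(d // depth // print(pos))
    depth *= d - 24
    depth -= pos - 36
    if depth < pos:
        nums += 5 == 3
        pos = 12
    else:
        process(nums)
    if 29 <= 22:
        pos += d
        u += depth != 27
    return u

process(nums)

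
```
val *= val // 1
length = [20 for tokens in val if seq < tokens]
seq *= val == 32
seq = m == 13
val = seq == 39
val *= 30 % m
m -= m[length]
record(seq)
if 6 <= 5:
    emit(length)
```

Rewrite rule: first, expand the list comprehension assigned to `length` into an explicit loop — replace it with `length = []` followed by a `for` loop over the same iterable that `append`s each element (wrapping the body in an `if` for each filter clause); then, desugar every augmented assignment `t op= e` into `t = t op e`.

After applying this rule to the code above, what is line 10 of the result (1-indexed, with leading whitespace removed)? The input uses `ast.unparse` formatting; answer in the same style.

Transformed code:
val = val * (val // 1)
length = []
for tokens in val:
    if seq < tokens:
        length.append(20)
seq = seq * (val == 32)
seq = m == 13
val = seq == 39
val = val * (30 % m)
m = m - m[length]
record(seq)
if 6 <= 5:
    emit(length)

m = m - m[length]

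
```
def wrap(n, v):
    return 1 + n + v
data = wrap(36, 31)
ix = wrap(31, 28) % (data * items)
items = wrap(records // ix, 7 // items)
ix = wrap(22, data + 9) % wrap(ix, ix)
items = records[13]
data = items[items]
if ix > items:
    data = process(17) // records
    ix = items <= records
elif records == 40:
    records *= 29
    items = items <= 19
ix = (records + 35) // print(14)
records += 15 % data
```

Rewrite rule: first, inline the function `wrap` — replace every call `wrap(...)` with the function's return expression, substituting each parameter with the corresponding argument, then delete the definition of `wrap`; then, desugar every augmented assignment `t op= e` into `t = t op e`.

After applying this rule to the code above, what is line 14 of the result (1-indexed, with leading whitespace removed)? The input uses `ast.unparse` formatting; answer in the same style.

Transformed code:
data = 1 + 36 + 31
ix = (1 + 31 + 28) % (data * items)
items = 1 + records // ix + 7 // items
ix = (1 + 22 + (data + 9)) % (1 + ix + ix)
items = records[13]
data = items[items]
if ix > items:
    data = process(17) // records
    ix = items <= records
elif records == 40:
    records = records * 29
    items = items <= 19
ix = (records + 35) // print(14)
records = records + 15 % data

records = records + 15 % data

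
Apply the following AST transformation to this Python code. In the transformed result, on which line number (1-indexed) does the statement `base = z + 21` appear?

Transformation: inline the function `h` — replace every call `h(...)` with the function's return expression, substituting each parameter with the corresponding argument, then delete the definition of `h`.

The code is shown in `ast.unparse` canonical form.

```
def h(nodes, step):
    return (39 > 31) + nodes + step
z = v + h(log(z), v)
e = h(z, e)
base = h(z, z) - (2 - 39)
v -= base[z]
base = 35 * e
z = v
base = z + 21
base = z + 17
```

7

Transformed code:
z = v + ((39 > 31) + log(z) + v)
e = (39 > 31) + z + e
base = (39 > 31) + z + z - (2 - 39)
v -= base[z]
base = 35 * e
z = v
base = z + 21
base = z + 17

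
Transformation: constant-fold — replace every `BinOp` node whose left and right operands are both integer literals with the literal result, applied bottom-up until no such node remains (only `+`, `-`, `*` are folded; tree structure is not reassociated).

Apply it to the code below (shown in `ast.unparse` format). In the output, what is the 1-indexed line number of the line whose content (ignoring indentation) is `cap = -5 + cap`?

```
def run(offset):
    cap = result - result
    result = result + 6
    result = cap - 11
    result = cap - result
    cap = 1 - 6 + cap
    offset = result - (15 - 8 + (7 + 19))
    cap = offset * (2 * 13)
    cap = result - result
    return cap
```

Transformed code:
def run(offset):
    cap = result - result
    result = result + 6
    result = cap - 11
    result = cap - result
    cap = -5 + cap
    offset = result - 33
    cap = offset * 26
    cap = result - result
    return cap

6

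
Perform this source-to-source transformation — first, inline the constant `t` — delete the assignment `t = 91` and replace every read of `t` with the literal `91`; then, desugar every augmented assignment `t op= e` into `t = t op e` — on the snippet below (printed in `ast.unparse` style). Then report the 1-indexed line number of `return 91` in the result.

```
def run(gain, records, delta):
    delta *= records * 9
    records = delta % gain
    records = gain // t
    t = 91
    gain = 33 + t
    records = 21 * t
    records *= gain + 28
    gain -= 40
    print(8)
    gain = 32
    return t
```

Transformed code:
def run(gain, records, delta):
    delta = delta * (records * 9)
    records = delta % gain
    records = gain // 91
    gain = 33 + 91
    records = 21 * 91
    records = records * (gain + 28)
    gain = gain - 40
    print(8)
    gain = 32
    return 91

11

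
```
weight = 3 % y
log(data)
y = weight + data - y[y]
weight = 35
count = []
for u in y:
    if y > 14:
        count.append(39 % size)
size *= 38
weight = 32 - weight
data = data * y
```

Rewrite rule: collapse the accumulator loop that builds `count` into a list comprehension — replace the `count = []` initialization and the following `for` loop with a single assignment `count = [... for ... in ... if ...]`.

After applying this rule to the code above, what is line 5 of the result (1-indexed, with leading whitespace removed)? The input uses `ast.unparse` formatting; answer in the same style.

count = [39 % size for u in y if y > 14]

Transformed code:
weight = 3 % y
log(data)
y = weight + data - y[y]
weight = 35
count = [39 % size for u in y if y > 14]
size *= 38
weight = 32 - weight
data = data * y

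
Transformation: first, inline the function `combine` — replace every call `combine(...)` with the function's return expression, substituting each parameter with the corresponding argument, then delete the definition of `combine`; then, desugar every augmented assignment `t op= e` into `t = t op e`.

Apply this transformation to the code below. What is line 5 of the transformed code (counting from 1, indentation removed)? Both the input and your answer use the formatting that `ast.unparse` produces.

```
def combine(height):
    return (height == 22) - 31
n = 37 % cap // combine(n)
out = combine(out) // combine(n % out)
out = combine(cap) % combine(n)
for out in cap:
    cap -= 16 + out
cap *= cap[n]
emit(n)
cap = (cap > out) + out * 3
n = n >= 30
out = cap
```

Transformed code:
n = 37 % cap // ((n == 22) - 31)
out = ((out == 22) - 31) // ((n % out == 22) - 31)
out = ((cap == 22) - 31) % ((n == 22) - 31)
for out in cap:
    cap = cap - (16 + out)
cap = cap * cap[n]
emit(n)
cap = (cap > out) + out * 3
n = n >= 30
out = cap

cap = cap - (16 + out)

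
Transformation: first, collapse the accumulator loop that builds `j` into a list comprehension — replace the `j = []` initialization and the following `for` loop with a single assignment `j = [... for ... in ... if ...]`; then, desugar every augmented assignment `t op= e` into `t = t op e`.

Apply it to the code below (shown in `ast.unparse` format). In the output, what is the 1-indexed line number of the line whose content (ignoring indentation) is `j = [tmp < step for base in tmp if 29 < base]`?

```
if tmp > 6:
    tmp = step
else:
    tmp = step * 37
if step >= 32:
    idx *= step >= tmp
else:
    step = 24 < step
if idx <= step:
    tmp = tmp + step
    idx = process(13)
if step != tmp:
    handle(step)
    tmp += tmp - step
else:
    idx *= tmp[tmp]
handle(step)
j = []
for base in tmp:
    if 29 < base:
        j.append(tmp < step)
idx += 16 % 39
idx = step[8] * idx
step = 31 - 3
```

Transformed code:
if tmp > 6:
    tmp = step
else:
    tmp = step * 37
if step >= 32:
    idx = idx * (step >= tmp)
else:
    step = 24 < step
if idx <= step:
    tmp = tmp + step
    idx = process(13)
if step != tmp:
    handle(step)
    tmp = tmp + (tmp - step)
else:
    idx = idx * tmp[tmp]
handle(step)
j = [tmp < step for base in tmp if 29 < base]
idx = idx + 16 % 39
idx = step[8] * idx
step = 31 - 3

18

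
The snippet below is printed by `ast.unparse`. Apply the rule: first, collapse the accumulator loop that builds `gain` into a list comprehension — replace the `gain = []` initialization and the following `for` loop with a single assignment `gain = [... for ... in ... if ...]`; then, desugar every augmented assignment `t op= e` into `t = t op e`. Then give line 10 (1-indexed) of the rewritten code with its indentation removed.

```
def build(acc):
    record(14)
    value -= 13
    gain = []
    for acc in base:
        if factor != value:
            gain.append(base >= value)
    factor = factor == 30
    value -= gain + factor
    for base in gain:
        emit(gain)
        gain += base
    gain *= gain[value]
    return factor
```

gain = gain * gain[value]

Transformed code:
def build(acc):
    record(14)
    value = value - 13
    gain = [base >= value for acc in base if factor != value]
    factor = factor == 30
    value = value - (gain + factor)
    for base in gain:
        emit(gain)
        gain = gain + base
    gain = gain * gain[value]
    return factor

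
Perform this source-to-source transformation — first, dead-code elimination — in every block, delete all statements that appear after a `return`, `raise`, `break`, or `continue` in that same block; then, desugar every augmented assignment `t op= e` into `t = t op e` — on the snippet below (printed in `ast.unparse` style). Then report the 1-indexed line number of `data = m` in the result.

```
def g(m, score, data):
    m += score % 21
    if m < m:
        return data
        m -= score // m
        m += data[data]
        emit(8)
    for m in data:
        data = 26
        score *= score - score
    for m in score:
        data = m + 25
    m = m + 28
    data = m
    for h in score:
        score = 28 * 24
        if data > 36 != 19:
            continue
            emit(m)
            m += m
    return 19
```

Transformed code:
def g(m, score, data):
    m = m + score % 21
    if m < m:
        return data
    for m in data:
        data = 26
        score = score * (score - score)
    for m in score:
        data = m + 25
    m = m + 28
    data = m
    for h in score:
        score = 28 * 24
        if data > 36 != 19:
            continue
    return 19

11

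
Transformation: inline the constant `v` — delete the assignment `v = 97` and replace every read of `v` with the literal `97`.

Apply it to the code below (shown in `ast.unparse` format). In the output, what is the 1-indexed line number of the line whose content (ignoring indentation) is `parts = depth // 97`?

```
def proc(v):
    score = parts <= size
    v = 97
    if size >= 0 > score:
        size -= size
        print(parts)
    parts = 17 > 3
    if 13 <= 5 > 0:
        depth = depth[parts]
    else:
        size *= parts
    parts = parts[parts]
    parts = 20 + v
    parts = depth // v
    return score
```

13

Transformed code:
def proc(v):
    score = parts <= size
    if size >= 0 > score:
        size -= size
        print(parts)
    parts = 17 > 3
    if 13 <= 5 > 0:
        depth = depth[parts]
    else:
        size *= parts
    parts = parts[parts]
    parts = 20 + 97
    parts = depth // 97
    return score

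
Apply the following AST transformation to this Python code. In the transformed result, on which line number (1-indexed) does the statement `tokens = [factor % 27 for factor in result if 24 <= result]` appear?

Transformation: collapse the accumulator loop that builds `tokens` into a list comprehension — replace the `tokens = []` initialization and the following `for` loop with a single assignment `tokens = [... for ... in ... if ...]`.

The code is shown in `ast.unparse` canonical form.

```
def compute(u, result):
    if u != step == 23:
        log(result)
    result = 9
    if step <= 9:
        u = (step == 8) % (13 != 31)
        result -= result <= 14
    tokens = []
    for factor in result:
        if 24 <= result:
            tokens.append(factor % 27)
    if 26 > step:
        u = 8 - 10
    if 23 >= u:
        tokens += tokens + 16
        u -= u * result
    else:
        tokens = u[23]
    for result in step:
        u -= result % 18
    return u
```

8

Transformed code:
def compute(u, result):
    if u != step == 23:
        log(result)
    result = 9
    if step <= 9:
        u = (step == 8) % (13 != 31)
        result -= result <= 14
    tokens = [factor % 27 for factor in result if 24 <= result]
    if 26 > step:
        u = 8 - 10
    if 23 >= u:
        tokens += tokens + 16
        u -= u * result
    else:
        tokens = u[23]
    for result in step:
        u -= result % 18
    return u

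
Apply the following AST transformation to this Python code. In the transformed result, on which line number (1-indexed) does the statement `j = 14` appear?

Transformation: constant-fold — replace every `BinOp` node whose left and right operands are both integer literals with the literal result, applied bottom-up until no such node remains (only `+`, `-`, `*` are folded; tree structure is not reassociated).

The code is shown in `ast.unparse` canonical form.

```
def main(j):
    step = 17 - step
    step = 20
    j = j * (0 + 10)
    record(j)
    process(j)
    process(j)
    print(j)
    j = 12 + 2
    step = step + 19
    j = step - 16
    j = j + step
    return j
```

9

Transformed code:
def main(j):
    step = 17 - step
    step = 20
    j = j * 10
    record(j)
    process(j)
    process(j)
    print(j)
    j = 14
    step = step + 19
    j = step - 16
    j = j + step
    return j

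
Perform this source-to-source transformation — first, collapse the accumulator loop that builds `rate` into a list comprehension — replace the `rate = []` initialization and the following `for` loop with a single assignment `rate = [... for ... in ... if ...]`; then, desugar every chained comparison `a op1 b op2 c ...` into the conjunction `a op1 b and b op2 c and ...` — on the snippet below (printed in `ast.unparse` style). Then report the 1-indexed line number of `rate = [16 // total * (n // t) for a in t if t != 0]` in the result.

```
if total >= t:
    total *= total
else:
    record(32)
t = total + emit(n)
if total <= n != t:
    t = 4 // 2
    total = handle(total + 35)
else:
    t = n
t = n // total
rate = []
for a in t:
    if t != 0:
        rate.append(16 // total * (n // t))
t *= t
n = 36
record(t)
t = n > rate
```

12

Transformed code:
if total >= t:
    total *= total
else:
    record(32)
t = total + emit(n)
if total <= n and n != t:
    t = 4 // 2
    total = handle(total + 35)
else:
    t = n
t = n // total
rate = [16 // total * (n // t) for a in t if t != 0]
t *= t
n = 36
record(t)
t = n > rate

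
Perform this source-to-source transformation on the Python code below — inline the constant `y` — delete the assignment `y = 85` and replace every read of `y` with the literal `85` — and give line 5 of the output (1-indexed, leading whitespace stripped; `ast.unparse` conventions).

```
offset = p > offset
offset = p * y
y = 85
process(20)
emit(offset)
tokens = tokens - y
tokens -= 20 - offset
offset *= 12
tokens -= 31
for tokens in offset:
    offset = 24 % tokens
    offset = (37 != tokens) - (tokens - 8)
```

tokens = tokens - 85

Transformed code:
offset = p > offset
offset = p * 85
process(20)
emit(offset)
tokens = tokens - 85
tokens -= 20 - offset
offset *= 12
tokens -= 31
for tokens in offset:
    offset = 24 % tokens
    offset = (37 != tokens) - (tokens - 8)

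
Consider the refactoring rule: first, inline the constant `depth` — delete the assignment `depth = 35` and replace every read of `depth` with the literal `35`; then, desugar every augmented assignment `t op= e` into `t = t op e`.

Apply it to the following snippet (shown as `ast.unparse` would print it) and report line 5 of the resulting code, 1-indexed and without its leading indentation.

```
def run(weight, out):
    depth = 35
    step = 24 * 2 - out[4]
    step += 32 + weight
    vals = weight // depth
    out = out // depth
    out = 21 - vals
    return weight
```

Transformed code:
def run(weight, out):
    step = 24 * 2 - out[4]
    step = step + (32 + weight)
    vals = weight // 35
    out = out // 35
    out = 21 - vals
    return weight

out = out // 35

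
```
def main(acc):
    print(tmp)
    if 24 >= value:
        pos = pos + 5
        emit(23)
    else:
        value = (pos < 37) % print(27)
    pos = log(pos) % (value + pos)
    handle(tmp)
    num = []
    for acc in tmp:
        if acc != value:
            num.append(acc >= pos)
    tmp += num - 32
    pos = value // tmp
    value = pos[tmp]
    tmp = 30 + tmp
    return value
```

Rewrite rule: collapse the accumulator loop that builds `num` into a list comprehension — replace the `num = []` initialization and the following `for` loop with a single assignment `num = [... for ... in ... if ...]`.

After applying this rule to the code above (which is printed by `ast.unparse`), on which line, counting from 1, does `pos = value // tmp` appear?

Transformed code:
def main(acc):
    print(tmp)
    if 24 >= value:
        pos = pos + 5
        emit(23)
    else:
        value = (pos < 37) % print(27)
    pos = log(pos) % (value + pos)
    handle(tmp)
    num = [acc >= pos for acc in tmp if acc != value]
    tmp += num - 32
    pos = value // tmp
    value = pos[tmp]
    tmp = 30 + tmp
    return value

12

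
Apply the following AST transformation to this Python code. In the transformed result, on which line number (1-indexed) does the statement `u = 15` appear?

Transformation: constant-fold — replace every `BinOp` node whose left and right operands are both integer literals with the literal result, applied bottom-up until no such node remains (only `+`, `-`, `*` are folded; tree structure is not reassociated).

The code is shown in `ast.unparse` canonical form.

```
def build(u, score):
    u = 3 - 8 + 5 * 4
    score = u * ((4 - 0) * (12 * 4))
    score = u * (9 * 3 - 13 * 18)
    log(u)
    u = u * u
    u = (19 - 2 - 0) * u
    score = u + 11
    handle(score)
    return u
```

2

Transformed code:
def build(u, score):
    u = 15
    score = u * 192
    score = u * -207
    log(u)
    u = u * u
    u = 17 * u
    score = u + 11
    handle(score)
    return u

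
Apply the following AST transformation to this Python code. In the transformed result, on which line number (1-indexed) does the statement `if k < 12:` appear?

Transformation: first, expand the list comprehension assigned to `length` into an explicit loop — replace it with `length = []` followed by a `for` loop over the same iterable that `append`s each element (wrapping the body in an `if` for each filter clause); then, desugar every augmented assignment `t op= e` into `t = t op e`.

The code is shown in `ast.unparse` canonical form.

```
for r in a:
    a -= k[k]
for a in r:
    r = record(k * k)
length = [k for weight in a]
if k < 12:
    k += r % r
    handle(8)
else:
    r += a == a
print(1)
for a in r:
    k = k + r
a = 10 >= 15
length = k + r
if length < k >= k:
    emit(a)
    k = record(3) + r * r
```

Transformed code:
for r in a:
    a = a - k[k]
for a in r:
    r = record(k * k)
length = []
for weight in a:
    length.append(k)
if k < 12:
    k = k + r % r
    handle(8)
else:
    r = r + (a == a)
print(1)
for a in r:
    k = k + r
a = 10 >= 15
length = k + r
if length < k >= k:
    emit(a)
    k = record(3) + r * r

8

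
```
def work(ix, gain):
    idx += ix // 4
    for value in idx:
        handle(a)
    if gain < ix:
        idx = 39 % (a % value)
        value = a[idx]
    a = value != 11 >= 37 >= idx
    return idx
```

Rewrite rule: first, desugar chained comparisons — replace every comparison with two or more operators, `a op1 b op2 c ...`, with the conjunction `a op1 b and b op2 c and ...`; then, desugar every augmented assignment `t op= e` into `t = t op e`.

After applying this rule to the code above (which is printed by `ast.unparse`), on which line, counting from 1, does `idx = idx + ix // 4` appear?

2

Transformed code:
def work(ix, gain):
    idx = idx + ix // 4
    for value in idx:
        handle(a)
    if gain < ix:
        idx = 39 % (a % value)
        value = a[idx]
    a = value != 11 and 11 >= 37 and (37 >= idx)
    return idx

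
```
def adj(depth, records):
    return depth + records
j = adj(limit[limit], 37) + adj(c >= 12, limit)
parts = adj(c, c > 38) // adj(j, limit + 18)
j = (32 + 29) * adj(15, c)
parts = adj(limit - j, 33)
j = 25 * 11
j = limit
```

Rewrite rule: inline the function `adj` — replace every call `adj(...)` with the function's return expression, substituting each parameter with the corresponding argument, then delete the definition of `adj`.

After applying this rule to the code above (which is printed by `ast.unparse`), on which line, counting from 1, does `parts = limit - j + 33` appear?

4

Transformed code:
j = limit[limit] + 37 + ((c >= 12) + limit)
parts = (c + (c > 38)) // (j + (limit + 18))
j = (32 + 29) * (15 + c)
parts = limit - j + 33
j = 25 * 11
j = limit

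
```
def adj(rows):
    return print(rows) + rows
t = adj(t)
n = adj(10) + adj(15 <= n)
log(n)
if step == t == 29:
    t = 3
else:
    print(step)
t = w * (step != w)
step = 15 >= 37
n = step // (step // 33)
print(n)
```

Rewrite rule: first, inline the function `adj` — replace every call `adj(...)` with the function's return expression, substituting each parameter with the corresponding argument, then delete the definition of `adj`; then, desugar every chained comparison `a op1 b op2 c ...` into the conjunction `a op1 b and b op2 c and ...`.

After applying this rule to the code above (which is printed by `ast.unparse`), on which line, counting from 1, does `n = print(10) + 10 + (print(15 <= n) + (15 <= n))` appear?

Transformed code:
t = print(t) + t
n = print(10) + 10 + (print(15 <= n) + (15 <= n))
log(n)
if step == t and t == 29:
    t = 3
else:
    print(step)
t = w * (step != w)
step = 15 >= 37
n = step // (step // 33)
print(n)

2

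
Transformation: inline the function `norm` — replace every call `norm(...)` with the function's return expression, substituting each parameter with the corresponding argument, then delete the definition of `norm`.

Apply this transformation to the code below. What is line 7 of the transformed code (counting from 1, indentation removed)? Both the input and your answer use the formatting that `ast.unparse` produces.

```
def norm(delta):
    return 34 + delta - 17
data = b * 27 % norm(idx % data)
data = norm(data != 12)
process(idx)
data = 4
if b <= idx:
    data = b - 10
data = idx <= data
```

data = idx <= data

Transformed code:
data = b * 27 % (34 + idx % data - 17)
data = 34 + (data != 12) - 17
process(idx)
data = 4
if b <= idx:
    data = b - 10
data = idx <= data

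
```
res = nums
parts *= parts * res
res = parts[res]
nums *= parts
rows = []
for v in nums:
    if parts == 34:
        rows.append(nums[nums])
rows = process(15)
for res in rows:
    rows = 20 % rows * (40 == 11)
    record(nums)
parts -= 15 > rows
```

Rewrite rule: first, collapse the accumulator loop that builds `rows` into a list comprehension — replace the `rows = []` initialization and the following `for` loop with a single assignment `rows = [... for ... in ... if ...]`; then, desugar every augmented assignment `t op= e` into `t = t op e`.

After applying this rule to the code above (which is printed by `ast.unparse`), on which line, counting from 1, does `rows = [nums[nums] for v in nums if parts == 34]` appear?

Transformed code:
res = nums
parts = parts * (parts * res)
res = parts[res]
nums = nums * parts
rows = [nums[nums] for v in nums if parts == 34]
rows = process(15)
for res in rows:
    rows = 20 % rows * (40 == 11)
    record(nums)
parts = parts - (15 > rows)

5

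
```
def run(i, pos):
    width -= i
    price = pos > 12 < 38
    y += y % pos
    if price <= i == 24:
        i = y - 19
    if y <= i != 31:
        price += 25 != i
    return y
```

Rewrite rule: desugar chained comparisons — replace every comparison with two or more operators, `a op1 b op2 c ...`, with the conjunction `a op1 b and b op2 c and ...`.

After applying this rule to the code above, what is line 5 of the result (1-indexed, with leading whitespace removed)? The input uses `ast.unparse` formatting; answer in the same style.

Transformed code:
def run(i, pos):
    width -= i
    price = pos > 12 and 12 < 38
    y += y % pos
    if price <= i and i == 24:
        i = y - 19
    if y <= i and i != 31:
        price += 25 != i
    return y

if price <= i and i == 24:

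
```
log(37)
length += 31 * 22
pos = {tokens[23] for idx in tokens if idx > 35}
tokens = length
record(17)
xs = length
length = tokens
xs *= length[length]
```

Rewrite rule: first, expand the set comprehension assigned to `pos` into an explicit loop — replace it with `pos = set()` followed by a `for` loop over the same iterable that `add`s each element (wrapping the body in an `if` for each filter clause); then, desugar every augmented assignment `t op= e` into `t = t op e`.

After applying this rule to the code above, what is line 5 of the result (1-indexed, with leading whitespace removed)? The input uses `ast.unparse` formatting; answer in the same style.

Transformed code:
log(37)
length = length + 31 * 22
pos = set()
for idx in tokens:
    if idx > 35:
        pos.add(tokens[23])
tokens = length
record(17)
xs = length
length = tokens
xs = xs * length[length]

if idx > 35:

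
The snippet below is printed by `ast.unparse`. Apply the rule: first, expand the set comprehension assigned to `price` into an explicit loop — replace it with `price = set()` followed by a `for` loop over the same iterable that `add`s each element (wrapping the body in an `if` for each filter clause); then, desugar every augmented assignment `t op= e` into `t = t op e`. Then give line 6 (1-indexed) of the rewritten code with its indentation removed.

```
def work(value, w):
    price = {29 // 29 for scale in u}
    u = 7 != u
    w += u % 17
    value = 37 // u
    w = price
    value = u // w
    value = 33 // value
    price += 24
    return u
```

Transformed code:
def work(value, w):
    price = set()
    for scale in u:
        price.add(29 // 29)
    u = 7 != u
    w = w + u % 17
    value = 37 // u
    w = price
    value = u // w
    value = 33 // value
    price = price + 24
    return u

w = w + u % 17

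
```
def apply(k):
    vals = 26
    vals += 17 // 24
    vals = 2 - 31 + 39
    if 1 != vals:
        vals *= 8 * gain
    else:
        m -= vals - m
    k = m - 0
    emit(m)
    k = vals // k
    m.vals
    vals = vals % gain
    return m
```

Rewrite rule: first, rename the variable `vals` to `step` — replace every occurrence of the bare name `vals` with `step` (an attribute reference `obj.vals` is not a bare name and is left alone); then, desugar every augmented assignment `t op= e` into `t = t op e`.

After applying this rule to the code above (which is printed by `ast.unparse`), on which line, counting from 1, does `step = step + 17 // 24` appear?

Transformed code:
def apply(k):
    step = 26
    step = step + 17 // 24
    step = 2 - 31 + 39
    if 1 != step:
        step = step * (8 * gain)
    else:
        m = m - (step - m)
    k = m - 0
    emit(m)
    k = step // k
    m.vals
    step = step % gain
    return m

3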